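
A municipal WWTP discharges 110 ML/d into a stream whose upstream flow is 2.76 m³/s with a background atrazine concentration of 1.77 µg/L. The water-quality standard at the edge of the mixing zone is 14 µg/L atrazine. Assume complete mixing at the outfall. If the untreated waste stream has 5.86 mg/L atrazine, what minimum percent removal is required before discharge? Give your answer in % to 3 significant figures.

99.3 %

110 ML/d = 1.273 m³/s.
1.77 µg/L = 0.00177 mg/L.
14 µg/L = 0.014 mg/L.
Mass balance: 0.014·4.033 = 1.273·Cₑ + 2.76·0.00177.
Cₑ = (0.05646 − 0.004885) / 1.273 = 0.04051 mg/L.
Required removal = 1 − 0.04051/5.86 = 99.31 %.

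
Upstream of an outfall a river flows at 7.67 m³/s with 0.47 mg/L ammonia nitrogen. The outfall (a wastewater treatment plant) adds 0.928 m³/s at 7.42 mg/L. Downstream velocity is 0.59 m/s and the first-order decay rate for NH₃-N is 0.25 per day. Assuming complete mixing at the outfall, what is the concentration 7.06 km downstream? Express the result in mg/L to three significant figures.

After complete mixing, C₀ = (0.928·7.42 + 7.67·0.47) / 8.598 = 1.22 mg/L.
Travel time t = 7060 m / 0.59 m/s = 1.197e+04 s = 0.1385 d.
C = 1.22·exp(−0.25·0.1385) = 1.22·0.966 = 1.179 mg/L.

1.18 mg/L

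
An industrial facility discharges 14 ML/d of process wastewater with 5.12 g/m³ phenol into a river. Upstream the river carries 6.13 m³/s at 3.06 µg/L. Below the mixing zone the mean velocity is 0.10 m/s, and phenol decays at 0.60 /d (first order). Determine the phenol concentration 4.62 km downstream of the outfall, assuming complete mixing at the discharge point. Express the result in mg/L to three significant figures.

0.0978 mg/L

14 ML/d = 0.162 m³/s.
3.06 µg/L = 0.00306 mg/L.
After complete mixing, C₀ = (0.162·5.12 + 6.13·0.00306) / 6.292 = 0.1348 mg/L.
Travel time t = 4620 m / 0.10 m/s = 4.62e+04 s = 0.5347 d.
C = 0.1348·exp(−0.60·0.5347) = 0.1348·0.7255 = 0.09783 mg/L.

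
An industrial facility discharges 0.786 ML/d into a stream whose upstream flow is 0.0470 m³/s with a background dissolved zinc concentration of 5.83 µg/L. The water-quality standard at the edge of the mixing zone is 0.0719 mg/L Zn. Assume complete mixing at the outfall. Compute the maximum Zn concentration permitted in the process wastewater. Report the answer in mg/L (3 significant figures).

0.786 ML/d = 0.009097 m³/s.
5.83 µg/L = 0.00583 mg/L.
Mass balance: 0.0719·0.0561 = 0.009097·Cₑ + 0.047·0.00583.
Cₑ = (0.004033 − 0.000274) / 0.009097 = 0.4132 mg/L.

0.413 mg/L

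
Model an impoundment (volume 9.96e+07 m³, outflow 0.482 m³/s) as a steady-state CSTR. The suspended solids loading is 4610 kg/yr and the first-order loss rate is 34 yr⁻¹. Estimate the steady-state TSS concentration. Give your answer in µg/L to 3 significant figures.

1.36 µg/L

Outflow Q = 0.482 m³/s × 3.156e+07 s/yr = 1.521e+07 m³/yr.
Steady-state CSTR mass balance: W = Q·C + k·V·C, so C = W/(Q + kV).
Q + kV = 1.521e+07 + 34·9.96e+07 = 3.402e+09 m³/yr.
C = 4610/3.402e+09 = 1.355e-06 kg/m³ = 0.001355 mg/L = 1.355 µg/L.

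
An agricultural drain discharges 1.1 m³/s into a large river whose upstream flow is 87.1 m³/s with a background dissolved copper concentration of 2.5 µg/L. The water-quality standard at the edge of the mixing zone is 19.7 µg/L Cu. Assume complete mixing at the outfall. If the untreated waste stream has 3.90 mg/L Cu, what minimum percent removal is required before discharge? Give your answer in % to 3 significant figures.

64.6 %

2.5 µg/L = 0.0025 mg/L.
19.7 µg/L = 0.0197 mg/L.
Mass balance: 0.0197·88.2 = 1.1·Cₑ + 87.1·0.0025.
Cₑ = (1.738 − 0.2177) / 1.1 = 1.382 mg/L.
Required removal = 1 − 1.382/3.90 = 64.57 %.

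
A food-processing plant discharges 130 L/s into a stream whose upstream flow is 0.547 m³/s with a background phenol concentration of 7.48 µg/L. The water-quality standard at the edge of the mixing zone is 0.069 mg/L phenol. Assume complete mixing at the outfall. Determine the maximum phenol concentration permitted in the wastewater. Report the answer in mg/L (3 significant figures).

130 L/s = 0.13 m³/s.
7.48 µg/L = 0.00748 mg/L.
Mass balance: 0.069·0.677 = 0.13·Cₑ + 0.547·0.00748.
Cₑ = (0.04671 − 0.004092) / 0.13 = 0.3279 mg/L.

0.328 mg/L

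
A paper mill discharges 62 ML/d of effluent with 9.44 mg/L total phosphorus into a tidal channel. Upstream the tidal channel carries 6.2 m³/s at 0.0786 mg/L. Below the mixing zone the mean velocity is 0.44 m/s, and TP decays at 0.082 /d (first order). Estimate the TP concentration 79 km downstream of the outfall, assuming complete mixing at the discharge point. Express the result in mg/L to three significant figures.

62 ML/d = 0.7176 m³/s.
After complete mixing, C₀ = (0.7176·9.44 + 6.2·0.0786) / 6.918 = 1.05 mg/L.
Travel time t = 7.9e+04 m / 0.44 m/s = 1.795e+05 s = 2.078 d.
C = 1.05·exp(−0.082·2.078) = 1.05·0.8433 = 0.8852 mg/L.

0.885 mg/L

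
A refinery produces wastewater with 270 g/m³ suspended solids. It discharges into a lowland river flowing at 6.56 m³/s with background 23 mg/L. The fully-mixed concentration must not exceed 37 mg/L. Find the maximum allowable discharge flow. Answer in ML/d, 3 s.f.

Mass balance at complete mixing: C_std·(Q_w + Q_r) = Q_w·C_e + Q_r·C_b.
Rearranging, Q_w = Q_r·(C_std − C_b)/(C_e − C_std) = 6.56·(37 − 23) / (270 − 37) = 0.3942 m³/s.
= 34.06 ML/d.

34.1 ML/d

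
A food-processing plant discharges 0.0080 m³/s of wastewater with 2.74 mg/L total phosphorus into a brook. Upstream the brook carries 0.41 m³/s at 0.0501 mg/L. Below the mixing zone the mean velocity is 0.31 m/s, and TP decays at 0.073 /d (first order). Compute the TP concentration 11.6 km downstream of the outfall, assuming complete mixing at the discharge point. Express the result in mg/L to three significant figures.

0.0984 mg/L

After complete mixing, C₀ = (0.008·2.74 + 0.41·0.0501) / 0.418 = 0.1016 mg/L.
Travel time t = 1.16e+04 m / 0.31 m/s = 3.742e+04 s = 0.4331 d.
C = 0.1016·exp(−0.073·0.4331) = 0.1016·0.9689 = 0.09842 mg/L.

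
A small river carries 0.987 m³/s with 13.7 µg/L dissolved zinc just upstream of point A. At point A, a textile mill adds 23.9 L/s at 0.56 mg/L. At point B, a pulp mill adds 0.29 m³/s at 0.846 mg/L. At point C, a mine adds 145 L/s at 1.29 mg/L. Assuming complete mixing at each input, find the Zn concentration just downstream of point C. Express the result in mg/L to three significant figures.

0.318 mg/L

13.7 µg/L = 0.0137 mg/L.
23.9 L/s = 0.0239 m³/s.
After input A: C = (0.987·0.0137 + 0.0239·0.56) / 1.011 = 0.02662 mg/L.
After input B: C = (1.011·0.02662 + 0.29·0.846) / 1.301 = 0.2093 mg/L.
145 L/s = 0.145 m³/s.
After input C: C = (1.301·0.2093 + 0.145·1.29) / 1.446 = 0.3177 mg/L.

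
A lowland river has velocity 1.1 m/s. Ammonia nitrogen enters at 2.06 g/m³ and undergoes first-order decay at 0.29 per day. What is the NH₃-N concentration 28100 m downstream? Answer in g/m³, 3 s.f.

1.89 g/m³

Travel time t = 28100 m / 1.1 m/s = 2.81e+04/1.1 = 2.555e+04 s = 0.2957 d.
First-order decay: C = 2.06·exp(−0.29·0.2957) = 2.06·0.9178 = 1.891 g/m³.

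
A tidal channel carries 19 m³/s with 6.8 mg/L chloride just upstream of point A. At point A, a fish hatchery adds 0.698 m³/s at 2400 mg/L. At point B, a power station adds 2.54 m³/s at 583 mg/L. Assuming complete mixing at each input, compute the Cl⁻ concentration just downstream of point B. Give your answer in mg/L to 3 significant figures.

After input A: C = (19·6.8 + 0.698·2400) / 19.7 = 91.6 mg/L.
After input B: C = (19.7·91.6 + 2.54·583) / 22.24 = 147.7 mg/L.

148 mg/L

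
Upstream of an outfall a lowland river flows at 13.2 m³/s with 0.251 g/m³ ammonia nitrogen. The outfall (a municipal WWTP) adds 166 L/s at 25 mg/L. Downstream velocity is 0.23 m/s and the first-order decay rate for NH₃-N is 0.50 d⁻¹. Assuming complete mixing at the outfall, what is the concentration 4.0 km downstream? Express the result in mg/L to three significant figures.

0.505 mg/L

166 L/s = 0.166 m³/s.
After complete mixing, C₀ = (0.166·25 + 13.2·0.251) / 13.37 = 0.5584 mg/L.
Travel time t = 4000 m / 0.23 m/s = 1.739e+04 s = 0.2013 d.
C = 0.5584·exp(−0.50·0.2013) = 0.5584·0.9043 = 0.5049 mg/L.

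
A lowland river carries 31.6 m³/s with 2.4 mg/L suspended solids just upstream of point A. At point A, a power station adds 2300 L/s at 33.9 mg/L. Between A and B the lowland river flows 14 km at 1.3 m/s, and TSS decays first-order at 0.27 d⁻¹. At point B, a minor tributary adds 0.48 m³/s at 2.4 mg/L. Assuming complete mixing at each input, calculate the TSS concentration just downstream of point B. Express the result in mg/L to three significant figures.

4.36 mg/L

2300 L/s = 2.3 m³/s.
After input A: C = (31.6·2.4 + 2.3·33.9) / 33.9 = 4.537 mg/L.
Over the 14 km reach to input B (t = 1.077e+04 s = 0.1246 d), decay gives C = 4.537·exp(−0.27·0.1246) = 4.387 mg/L.
After input B: C = (33.9·4.387 + 0.48·2.4) / 34.38 = 4.359 mg/L.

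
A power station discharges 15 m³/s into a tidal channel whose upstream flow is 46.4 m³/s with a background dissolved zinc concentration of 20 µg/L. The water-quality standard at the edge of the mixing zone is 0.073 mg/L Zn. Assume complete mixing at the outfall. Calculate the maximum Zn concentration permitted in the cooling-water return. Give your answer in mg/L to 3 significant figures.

20 µg/L = 0.02 mg/L.
Mass balance: 0.073·61.4 = 15·Cₑ + 46.4·0.02.
Cₑ = (4.482 − 0.928) / 15 = 0.2369 mg/L.

0.237 mg/L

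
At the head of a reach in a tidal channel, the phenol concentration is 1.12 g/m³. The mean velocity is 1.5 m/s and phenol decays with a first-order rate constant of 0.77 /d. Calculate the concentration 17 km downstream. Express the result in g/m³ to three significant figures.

1.01 g/m³

Travel time t = 17 km / 1.5 m/s = 1.7e+04/1.5 = 1.133e+04 s = 0.1312 d.
First-order decay: C = 1.12·exp(−0.77·0.1312) = 1.12·0.9039 = 1.012 g/m³.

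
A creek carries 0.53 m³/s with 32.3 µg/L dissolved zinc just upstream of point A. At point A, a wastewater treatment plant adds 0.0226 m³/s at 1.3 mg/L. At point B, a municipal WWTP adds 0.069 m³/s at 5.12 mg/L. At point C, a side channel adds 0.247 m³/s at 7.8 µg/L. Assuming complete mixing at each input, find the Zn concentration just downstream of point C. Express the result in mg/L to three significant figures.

32.3 µg/L = 0.0323 mg/L.
After input A: C = (0.53·0.0323 + 0.0226·1.3) / 0.5526 = 0.08415 mg/L.
After input B: C = (0.5526·0.08415 + 0.069·5.12) / 0.6216 = 0.6431 mg/L.
7.8 µg/L = 0.0078 mg/L.
After input C: C = (0.6216·0.6431 + 0.247·0.0078) / 0.8686 = 0.4625 mg/L.

0.462 mg/L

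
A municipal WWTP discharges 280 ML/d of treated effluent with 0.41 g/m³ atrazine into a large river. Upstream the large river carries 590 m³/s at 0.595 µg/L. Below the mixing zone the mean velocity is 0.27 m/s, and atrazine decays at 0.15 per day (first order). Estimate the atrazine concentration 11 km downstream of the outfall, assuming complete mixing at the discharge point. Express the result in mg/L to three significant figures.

280 ML/d = 3.241 m³/s.
0.595 µg/L = 0.000595 mg/L.
After complete mixing, C₀ = (3.241·0.41 + 590·0.000595) / 593.2 = 0.002831 mg/L.
Travel time t = 1.1e+04 m / 0.27 m/s = 4.074e+04 s = 0.4715 d.
C = 0.002831·exp(−0.15·0.4715) = 0.002831·0.9317 = 0.002638 mg/L.

0.00264 mg/L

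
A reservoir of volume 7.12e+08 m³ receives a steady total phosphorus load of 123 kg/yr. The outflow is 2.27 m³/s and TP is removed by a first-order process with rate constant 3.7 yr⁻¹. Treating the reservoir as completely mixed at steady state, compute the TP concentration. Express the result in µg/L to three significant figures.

0.0455 µg/L

Outflow Q = 2.27 m³/s × 3.156e+07 s/yr = 7.164e+07 m³/yr.
Steady-state CSTR mass balance: W = Q·C + k·V·C, so C = W/(Q + kV).
Q + kV = 7.164e+07 + 3.7·7.12e+08 = 2.706e+09 m³/yr.
C = 123/2.706e+09 = 4.545e-08 kg/m³ = 4.545e-05 mg/L = 0.04545 µg/L.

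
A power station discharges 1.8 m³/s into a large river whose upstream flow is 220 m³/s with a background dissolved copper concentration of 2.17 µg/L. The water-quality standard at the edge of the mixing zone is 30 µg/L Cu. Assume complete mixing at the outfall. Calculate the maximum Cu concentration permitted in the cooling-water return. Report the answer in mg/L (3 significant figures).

2.17 µg/L = 0.00217 mg/L.
30 µg/L = 0.03 mg/L.
Mass balance: 0.03·221.8 = 1.8·Cₑ + 220·0.00217.
Cₑ = (6.654 − 0.4774) / 1.8 = 3.431 mg/L.

3.43 mg/L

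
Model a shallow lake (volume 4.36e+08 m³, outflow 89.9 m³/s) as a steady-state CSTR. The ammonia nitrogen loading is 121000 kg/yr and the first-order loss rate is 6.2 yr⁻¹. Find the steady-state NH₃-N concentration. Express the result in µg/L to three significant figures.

21.8 µg/L

Outflow Q = 89.9 m³/s × 3.156e+07 s/yr = 2.837e+09 m³/yr.
Steady-state CSTR mass balance: W = Q·C + k·V·C, so C = W/(Q + kV).
Q + kV = 2.837e+09 + 6.2·4.36e+08 = 5.54e+09 m³/yr.
C = 121000/5.54e+09 = 2.184e-05 kg/m³ = 0.02184 mg/L = 21.84 µg/L.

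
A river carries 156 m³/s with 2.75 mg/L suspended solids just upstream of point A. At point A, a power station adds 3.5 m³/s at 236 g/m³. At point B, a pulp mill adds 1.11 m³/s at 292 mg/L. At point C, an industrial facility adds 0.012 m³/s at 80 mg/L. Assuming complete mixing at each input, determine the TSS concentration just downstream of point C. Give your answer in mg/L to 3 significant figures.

9.84 mg/L

After input A: C = (156·2.75 + 3.5·236) / 159.5 = 7.868 mg/L.
After input B: C = (159.5·7.868 + 1.11·292) / 160.6 = 9.832 mg/L.
After input C: C = (160.6·9.832 + 0.012·80) / 160.6 = 9.837 mg/L.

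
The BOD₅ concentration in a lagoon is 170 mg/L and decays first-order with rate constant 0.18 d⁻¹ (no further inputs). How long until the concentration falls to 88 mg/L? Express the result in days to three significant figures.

t = ln(C₀/C)/k = ln(170/88)/0.18 = 0.6585/0.18 = 3.658 d.

3.66 d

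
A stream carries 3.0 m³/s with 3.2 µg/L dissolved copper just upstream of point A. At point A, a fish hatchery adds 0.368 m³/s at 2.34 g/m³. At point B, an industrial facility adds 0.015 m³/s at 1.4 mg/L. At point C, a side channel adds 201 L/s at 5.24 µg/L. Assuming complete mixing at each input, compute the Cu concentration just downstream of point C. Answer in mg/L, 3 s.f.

0.249 mg/L

3.2 µg/L = 0.0032 mg/L.
After input A: C = (3·0.0032 + 0.368·2.34) / 3.368 = 0.2585 mg/L.
After input B: C = (3.368·0.2585 + 0.015·1.4) / 3.383 = 0.2636 mg/L.
201 L/s = 0.201 m³/s.
5.24 µg/L = 0.00524 mg/L.
After input C: C = (3.383·0.2636 + 0.201·0.00524) / 3.584 = 0.2491 mg/L.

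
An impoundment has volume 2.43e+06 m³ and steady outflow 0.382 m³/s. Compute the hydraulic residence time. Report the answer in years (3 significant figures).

Q = 0.382 m³/s × 3.156e+07 s/yr = 1.206e+07 m³/yr.
Hydraulic residence time τ = V/Q = 2.43e+06/1.206e+07 = 0.2016 yr.

0.202 yr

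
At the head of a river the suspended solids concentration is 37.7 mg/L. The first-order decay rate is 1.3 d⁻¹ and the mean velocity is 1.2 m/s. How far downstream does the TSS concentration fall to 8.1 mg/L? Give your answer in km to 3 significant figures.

From C = C₀·e^(−kt), t = ln(C₀/C)/k = ln(37.7/8.1)/1.3 = 1.538/1.3 = 1.183 d.
Distance = v·t = 1.2 m/s × 1.022e+05 s = 1.226e+05 m = 122.6 km.

123 km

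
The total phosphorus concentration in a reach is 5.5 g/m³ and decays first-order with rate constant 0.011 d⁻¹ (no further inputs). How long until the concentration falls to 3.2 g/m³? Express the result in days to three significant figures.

t = ln(C₀/C)/k = ln(5.5/3.2)/0.011 = 0.5416/0.011 = 49.24 d.

49.2 d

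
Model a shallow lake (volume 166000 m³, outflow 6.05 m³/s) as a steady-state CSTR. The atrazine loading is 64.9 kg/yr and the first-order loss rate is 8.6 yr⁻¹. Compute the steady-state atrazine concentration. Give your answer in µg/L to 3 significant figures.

Outflow Q = 6.05 m³/s × 3.156e+07 s/yr = 1.909e+08 m³/yr.
Steady-state CSTR mass balance: W = Q·C + k·V·C, so C = W/(Q + kV).
Q + kV = 1.909e+08 + 8.6·166000 = 1.924e+08 m³/yr.
C = 64.9/1.924e+08 = 3.374e-07 kg/m³ = 0.0003374 mg/L = 0.3374 µg/L.

0.337 µg/L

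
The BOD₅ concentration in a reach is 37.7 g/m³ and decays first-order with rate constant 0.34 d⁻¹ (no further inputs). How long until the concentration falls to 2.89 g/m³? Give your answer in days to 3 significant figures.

7.55 d

t = ln(C₀/C)/k = ln(37.7/2.89)/0.34 = 2.568/0.34 = 7.554 d.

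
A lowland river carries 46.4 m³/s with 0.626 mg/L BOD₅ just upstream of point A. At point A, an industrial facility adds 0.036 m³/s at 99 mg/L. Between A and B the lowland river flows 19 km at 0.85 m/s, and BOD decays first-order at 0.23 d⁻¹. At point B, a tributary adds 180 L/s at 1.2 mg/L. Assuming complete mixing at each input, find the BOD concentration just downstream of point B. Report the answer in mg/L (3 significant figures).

0.664 mg/L

After input A: C = (46.4·0.626 + 0.036·99) / 46.44 = 0.7023 mg/L.
Over the 19 km reach to input B (t = 2.235e+04 s = 0.2587 d), decay gives C = 0.7023·exp(−0.23·0.2587) = 0.6617 mg/L.
180 L/s = 0.18 m³/s.
After input B: C = (46.44·0.6617 + 0.18·1.2) / 46.62 = 0.6638 mg/L.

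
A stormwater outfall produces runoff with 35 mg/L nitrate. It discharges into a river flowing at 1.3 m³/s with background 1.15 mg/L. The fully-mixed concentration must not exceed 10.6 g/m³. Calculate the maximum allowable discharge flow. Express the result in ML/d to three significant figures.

43.5 ML/d

Mass balance at complete mixing: C_std·(Q_w + Q_r) = Q_w·C_e + Q_r·C_b.
Rearranging, Q_w = Q_r·(C_std − C_b)/(C_e − C_std) = 1.3·(10.6 − 1.15) / (35 − 10.6) = 0.5035 m³/s.
= 43.5 ML/d.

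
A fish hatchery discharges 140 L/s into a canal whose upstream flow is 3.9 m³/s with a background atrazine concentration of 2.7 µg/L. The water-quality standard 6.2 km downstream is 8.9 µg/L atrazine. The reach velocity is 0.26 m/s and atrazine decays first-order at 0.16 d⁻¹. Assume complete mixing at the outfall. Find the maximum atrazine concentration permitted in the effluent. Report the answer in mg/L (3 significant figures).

0.193 mg/L

140 L/s = 0.14 m³/s.
2.7 µg/L = 0.0027 mg/L.
8.9 µg/L = 0.0089 mg/L.
Travel time to the compliance point: t = 6200/0.26 = 2.385e+04 s = 0.276 d; decay factor exp(−0.16·0.276) = 0.9568.
So the concentration just after mixing may be at most 0.0089/0.9568 = 0.009302 mg/L.
Mass balance: 0.009302·4.04 = 0.14·Cₑ + 3.9·0.0027.
Cₑ = (0.03758 − 0.01053) / 0.14 = 0.1932 mg/L.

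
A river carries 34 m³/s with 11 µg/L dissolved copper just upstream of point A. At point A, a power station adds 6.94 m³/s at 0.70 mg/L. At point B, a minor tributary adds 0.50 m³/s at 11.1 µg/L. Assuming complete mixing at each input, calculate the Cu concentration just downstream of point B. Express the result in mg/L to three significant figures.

11 µg/L = 0.011 mg/L.
After input A: C = (34·0.011 + 6.94·0.7) / 40.94 = 0.1278 mg/L.
11.1 µg/L = 0.0111 mg/L.
After input B: C = (40.94·0.1278 + 0.5·0.0111) / 41.44 = 0.1264 mg/L.

0.126 mg/L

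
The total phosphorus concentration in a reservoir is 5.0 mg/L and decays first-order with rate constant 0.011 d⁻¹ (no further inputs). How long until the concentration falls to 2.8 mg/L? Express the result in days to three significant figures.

52.7 d

t = ln(C₀/C)/k = ln(5.0/2.8)/0.011 = 0.5798/0.011 = 52.71 d.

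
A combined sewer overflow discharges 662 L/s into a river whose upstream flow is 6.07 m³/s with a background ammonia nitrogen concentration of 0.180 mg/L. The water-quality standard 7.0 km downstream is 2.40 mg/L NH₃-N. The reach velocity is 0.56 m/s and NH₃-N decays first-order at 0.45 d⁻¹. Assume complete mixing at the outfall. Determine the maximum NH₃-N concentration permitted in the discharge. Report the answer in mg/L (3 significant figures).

662 L/s = 0.662 m³/s.
Travel time to the compliance point: t = 7000/0.56 = 1.25e+04 s = 0.1447 d; decay factor exp(−0.45·0.1447) = 0.937.
So the concentration just after mixing may be at most 2.4/0.937 = 2.561 mg/L.
Mass balance: 2.561·6.732 = 0.662·Cₑ + 6.07·0.18.
Cₑ = (17.24 − 1.093) / 0.662 = 24.4 mg/L.

24.4 mg/L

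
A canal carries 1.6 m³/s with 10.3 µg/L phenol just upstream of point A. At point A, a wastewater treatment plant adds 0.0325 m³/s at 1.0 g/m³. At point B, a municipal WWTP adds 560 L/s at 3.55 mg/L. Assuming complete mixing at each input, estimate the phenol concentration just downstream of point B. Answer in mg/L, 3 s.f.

10.3 µg/L = 0.0103 mg/L.
After input A: C = (1.6·0.0103 + 0.0325·1) / 1.633 = 0.03 mg/L.
560 L/s = 0.56 m³/s.
After input B: C = (1.633·0.03 + 0.56·3.55) / 2.192 = 0.9291 mg/L.

0.929 mg/L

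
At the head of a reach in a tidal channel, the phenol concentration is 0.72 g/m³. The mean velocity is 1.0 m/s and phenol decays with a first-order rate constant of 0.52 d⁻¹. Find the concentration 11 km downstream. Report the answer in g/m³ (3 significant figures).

Travel time t = 11 km / 1.0 m/s = 1.1e+04/1.0 = 1.1e+04 s = 0.1273 d.
First-order decay: C = 0.72·exp(−0.52·0.1273) = 0.72·0.9359 = 0.6739 g/m³.

0.674 g/m³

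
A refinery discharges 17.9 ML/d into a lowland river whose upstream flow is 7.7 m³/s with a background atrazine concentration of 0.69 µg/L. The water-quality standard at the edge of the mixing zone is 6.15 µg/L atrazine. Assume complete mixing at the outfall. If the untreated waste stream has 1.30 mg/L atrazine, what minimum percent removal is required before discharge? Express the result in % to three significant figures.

17.9 ML/d = 0.2072 m³/s.
0.69 µg/L = 0.00069 mg/L.
6.15 µg/L = 0.00615 mg/L.
Mass balance: 0.00615·7.907 = 0.2072·Cₑ + 7.7·0.00069.
Cₑ = (0.04863 − 0.005313) / 0.2072 = 0.2091 mg/L.
Required removal = 1 − 0.2091/1.30 = 83.92 %.

83.9 %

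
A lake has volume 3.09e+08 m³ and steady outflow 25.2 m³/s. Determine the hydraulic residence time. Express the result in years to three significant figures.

Q = 25.2 m³/s × 3.156e+07 s/yr = 7.953e+08 m³/yr.
Hydraulic residence time τ = V/Q = 3.09e+08/7.953e+08 = 0.3886 yr.

0.389 yr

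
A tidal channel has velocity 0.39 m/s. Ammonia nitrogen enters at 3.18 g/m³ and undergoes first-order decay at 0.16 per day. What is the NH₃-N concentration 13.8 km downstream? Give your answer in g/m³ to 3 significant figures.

2.98 g/m³

Travel time t = 13.8 km / 0.39 m/s = 1.38e+04/0.39 = 3.538e+04 s = 0.4095 d.
First-order decay: C = 3.18·exp(−0.16·0.4095) = 3.18·0.9366 = 2.978 g/m³.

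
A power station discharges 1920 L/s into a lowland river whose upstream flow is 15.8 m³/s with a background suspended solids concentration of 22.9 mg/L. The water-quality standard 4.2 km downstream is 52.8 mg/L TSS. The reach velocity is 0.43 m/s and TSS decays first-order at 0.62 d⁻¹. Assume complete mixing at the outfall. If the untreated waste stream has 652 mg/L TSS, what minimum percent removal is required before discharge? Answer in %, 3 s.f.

1920 L/s = 1.92 m³/s.
Travel time to the compliance point: t = 4200/0.43 = 9767 s = 0.113 d; decay factor exp(−0.62·0.113) = 0.9323.
So the concentration just after mixing may be at most 52.8/0.9323 = 56.63 mg/L.
Mass balance: 56.63·17.72 = 1.92·Cₑ + 15.8·22.9.
Cₑ = (1004 − 361.8) / 1.92 = 334.2 mg/L.
Required removal = 1 − 334.2/652 = 48.74 %.

48.7 %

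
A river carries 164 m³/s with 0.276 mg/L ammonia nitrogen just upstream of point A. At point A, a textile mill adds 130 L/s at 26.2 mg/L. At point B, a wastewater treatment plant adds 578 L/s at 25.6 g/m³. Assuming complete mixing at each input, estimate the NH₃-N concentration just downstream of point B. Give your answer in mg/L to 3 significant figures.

0.385 mg/L

130 L/s = 0.13 m³/s.
After input A: C = (164·0.276 + 0.13·26.2) / 164.1 = 0.2965 mg/L.
578 L/s = 0.578 m³/s.
After input B: C = (164.1·0.2965 + 0.578·25.6) / 164.7 = 0.3853 mg/L.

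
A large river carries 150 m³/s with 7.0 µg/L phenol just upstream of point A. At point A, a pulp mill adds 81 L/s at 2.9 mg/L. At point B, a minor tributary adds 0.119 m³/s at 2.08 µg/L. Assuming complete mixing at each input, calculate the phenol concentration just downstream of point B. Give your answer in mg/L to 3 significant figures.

0.00856 mg/L

7.0 µg/L = 0.007 mg/L.
81 L/s = 0.081 m³/s.
After input A: C = (150·0.007 + 0.081·2.9) / 150.1 = 0.008561 mg/L.
2.08 µg/L = 0.00208 mg/L.
After input B: C = (150.1·0.008561 + 0.119·0.00208) / 150.2 = 0.008556 mg/L.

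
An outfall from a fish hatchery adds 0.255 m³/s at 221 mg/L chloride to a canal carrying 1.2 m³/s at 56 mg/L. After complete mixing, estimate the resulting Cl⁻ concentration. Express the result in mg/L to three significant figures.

Conservation of mass across the mixing zone: C = (0.255·221 + 1.2·56) / (0.255 + 1.2) = 123.6/1.455 = 84.92 mg/L.

84.9 mg/L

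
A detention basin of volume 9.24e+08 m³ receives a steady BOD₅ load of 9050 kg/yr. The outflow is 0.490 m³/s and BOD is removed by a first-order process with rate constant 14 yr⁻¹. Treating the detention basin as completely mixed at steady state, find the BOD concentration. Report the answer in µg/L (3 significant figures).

Outflow Q = 0.490 m³/s × 3.156e+07 s/yr = 1.546e+07 m³/yr.
Steady-state CSTR mass balance: W = Q·C + k·V·C, so C = W/(Q + kV).
Q + kV = 1.546e+07 + 14·9.24e+08 = 1.295e+10 m³/yr.
C = 9050/1.295e+10 = 6.988e-07 kg/m³ = 0.0006988 mg/L = 0.6988 µg/L.

0.699 µg/L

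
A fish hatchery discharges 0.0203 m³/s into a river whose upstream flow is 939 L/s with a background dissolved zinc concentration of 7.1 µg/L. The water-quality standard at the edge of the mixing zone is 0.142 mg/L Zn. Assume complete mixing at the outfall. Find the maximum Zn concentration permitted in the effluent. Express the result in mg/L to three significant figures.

939 L/s = 0.939 m³/s.
7.1 µg/L = 0.0071 mg/L.
Mass balance: 0.142·0.9593 = 0.0203·Cₑ + 0.939·0.0071.
Cₑ = (0.1362 − 0.006667) / 0.0203 = 6.382 mg/L.

6.38 mg/L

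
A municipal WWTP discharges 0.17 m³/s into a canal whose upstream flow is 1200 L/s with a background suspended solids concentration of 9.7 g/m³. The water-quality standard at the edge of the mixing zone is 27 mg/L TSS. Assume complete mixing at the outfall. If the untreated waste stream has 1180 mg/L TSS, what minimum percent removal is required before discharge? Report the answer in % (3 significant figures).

1200 L/s = 1.2 m³/s.
Mass balance: 27·1.37 = 0.17·Cₑ + 1.2·9.7.
Cₑ = (36.99 − 11.64) / 0.17 = 149.1 mg/L.
Required removal = 1 − 149.1/1180 = 87.36 %.

87.4 %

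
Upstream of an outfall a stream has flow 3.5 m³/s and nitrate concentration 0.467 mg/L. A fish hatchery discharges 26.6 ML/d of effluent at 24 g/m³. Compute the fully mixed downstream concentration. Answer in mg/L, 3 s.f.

26.6 ML/d = 0.3079 m³/s.
Flow-weighted mixing gives C = (0.3079·24 + 3.5·0.467) / (0.3079 + 3.5) = 9.023/3.808 = 2.37 mg/L.

2.37 mg/L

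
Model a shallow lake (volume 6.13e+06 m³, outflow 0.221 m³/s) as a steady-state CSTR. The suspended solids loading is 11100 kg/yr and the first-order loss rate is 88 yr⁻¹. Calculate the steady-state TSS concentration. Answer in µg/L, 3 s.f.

Outflow Q = 0.221 m³/s × 3.156e+07 s/yr = 6.974e+06 m³/yr.
Steady-state CSTR mass balance: W = Q·C + k·V·C, so C = W/(Q + kV).
Q + kV = 6.974e+06 + 88·6.13e+06 = 5.464e+08 m³/yr.
C = 11100/5.464e+08 = 2.031e-05 kg/m³ = 0.02031 mg/L = 20.31 µg/L.

20.3 µg/L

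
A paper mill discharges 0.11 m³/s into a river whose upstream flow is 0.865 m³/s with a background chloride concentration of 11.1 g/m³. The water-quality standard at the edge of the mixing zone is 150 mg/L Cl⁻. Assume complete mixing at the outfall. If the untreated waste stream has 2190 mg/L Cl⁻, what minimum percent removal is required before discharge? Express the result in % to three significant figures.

Mass balance: 150·0.975 = 0.11·Cₑ + 0.865·11.1.
Cₑ = (146.2 − 9.601) / 0.11 = 1242 mg/L.
Required removal = 1 − 1242/2190 = 43.28 %.

43.3 %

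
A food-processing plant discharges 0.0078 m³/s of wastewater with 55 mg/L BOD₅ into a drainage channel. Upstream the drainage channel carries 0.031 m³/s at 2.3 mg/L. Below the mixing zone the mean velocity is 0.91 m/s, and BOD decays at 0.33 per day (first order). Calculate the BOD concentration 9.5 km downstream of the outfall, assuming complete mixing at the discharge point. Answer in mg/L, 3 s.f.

After complete mixing, C₀ = (0.0078·55 + 0.031·2.3) / 0.0388 = 12.89 mg/L.
Travel time t = 9500 m / 0.91 m/s = 1.044e+04 s = 0.1208 d.
C = 12.89·exp(−0.33·0.1208) = 12.89·0.9609 = 12.39 mg/L.

12.4 mg/L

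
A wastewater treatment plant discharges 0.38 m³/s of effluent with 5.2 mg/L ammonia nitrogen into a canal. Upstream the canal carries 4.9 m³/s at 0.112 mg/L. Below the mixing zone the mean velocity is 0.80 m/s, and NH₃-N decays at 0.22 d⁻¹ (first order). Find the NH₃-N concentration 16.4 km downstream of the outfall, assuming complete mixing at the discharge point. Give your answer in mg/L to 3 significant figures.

After complete mixing, C₀ = (0.38·5.2 + 4.9·0.112) / 5.28 = 0.4782 mg/L.
Travel time t = 1.64e+04 m / 0.80 m/s = 2.05e+04 s = 0.2373 d.
C = 0.4782·exp(−0.22·0.2373) = 0.4782·0.9491 = 0.4539 mg/L.

0.454 mg/L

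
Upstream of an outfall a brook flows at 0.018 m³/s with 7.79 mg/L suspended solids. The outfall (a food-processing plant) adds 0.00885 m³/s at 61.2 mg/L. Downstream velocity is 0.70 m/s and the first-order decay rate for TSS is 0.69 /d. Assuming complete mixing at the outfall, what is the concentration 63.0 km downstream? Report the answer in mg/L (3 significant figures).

After complete mixing, C₀ = (0.00885·61.2 + 0.018·7.79) / 0.02685 = 25.39 mg/L.
Travel time t = 6.3e+04 m / 0.70 m/s = 9e+04 s = 1.042 d.
C = 25.39·exp(−0.69·1.042) = 25.39·0.4874 = 12.38 mg/L.

12.4 mg/L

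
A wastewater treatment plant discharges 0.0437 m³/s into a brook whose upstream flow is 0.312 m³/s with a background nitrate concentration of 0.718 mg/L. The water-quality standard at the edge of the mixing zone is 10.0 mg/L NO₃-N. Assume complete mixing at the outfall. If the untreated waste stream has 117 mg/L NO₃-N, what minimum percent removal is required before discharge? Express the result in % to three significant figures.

Mass balance: 10·0.3557 = 0.0437·Cₑ + 0.312·0.718.
Cₑ = (3.557 − 0.224) / 0.0437 = 76.27 mg/L.
Required removal = 1 − 76.27/117 = 34.81 %.

34.8 %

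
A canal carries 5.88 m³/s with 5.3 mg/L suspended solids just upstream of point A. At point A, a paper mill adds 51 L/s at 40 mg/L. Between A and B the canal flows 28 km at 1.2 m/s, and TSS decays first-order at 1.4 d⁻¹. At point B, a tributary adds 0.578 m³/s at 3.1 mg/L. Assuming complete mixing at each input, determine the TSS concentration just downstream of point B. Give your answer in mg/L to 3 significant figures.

51 L/s = 0.051 m³/s.
After input A: C = (5.88·5.3 + 0.051·40) / 5.931 = 5.598 mg/L.
Over the 28 km reach to input B (t = 2.333e+04 s = 0.2701 d), decay gives C = 5.598·exp(−1.4·0.2701) = 3.836 mg/L.
After input B: C = (5.931·3.836 + 0.578·3.1) / 6.509 = 3.771 mg/L.

3.77 mg/L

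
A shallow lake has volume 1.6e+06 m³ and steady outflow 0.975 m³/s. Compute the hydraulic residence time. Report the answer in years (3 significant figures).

0.0520 yr

Q = 0.975 m³/s × 3.156e+07 s/yr = 3.077e+07 m³/yr.
Hydraulic residence time τ = V/Q = 1.6e+06/3.077e+07 = 0.052 yr.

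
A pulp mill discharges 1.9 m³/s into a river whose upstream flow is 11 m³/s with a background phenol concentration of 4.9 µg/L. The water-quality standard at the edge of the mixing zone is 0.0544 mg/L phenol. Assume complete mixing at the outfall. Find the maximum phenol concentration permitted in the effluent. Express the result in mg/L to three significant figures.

4.9 µg/L = 0.0049 mg/L.
Mass balance: 0.0544·12.9 = 1.9·Cₑ + 11·0.0049.
Cₑ = (0.7018 − 0.0539) / 1.9 = 0.341 mg/L.

0.341 mg/L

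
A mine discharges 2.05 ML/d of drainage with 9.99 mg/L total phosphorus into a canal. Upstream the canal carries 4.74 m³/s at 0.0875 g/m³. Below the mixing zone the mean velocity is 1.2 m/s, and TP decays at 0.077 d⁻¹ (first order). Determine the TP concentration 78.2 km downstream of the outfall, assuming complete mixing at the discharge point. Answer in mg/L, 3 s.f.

0.129 mg/L

2.05 ML/d = 0.02373 m³/s.
After complete mixing, C₀ = (0.02373·9.99 + 4.74·0.0875) / 4.764 = 0.1368 mg/L.
Travel time t = 7.82e+04 m / 1.2 m/s = 6.517e+04 s = 0.7542 d.
C = 0.1368·exp(−0.077·0.7542) = 0.1368·0.9436 = 0.1291 mg/L.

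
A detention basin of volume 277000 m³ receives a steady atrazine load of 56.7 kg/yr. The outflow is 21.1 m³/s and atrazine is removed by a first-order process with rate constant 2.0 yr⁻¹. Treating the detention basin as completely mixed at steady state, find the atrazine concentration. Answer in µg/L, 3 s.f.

0.0851 µg/L

Outflow Q = 21.1 m³/s × 3.156e+07 s/yr = 6.659e+08 m³/yr.
Steady-state CSTR mass balance: W = Q·C + k·V·C, so C = W/(Q + kV).
Q + kV = 6.659e+08 + 2.0·277000 = 6.664e+08 m³/yr.
C = 56.7/6.664e+08 = 8.508e-08 kg/m³ = 8.508e-05 mg/L = 0.08508 µg/L.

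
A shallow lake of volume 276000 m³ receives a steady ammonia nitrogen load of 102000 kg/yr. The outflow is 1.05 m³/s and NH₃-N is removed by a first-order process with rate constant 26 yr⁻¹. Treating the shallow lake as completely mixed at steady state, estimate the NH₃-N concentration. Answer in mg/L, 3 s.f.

2.53 mg/L

Outflow Q = 1.05 m³/s × 3.156e+07 s/yr = 3.314e+07 m³/yr.
Steady-state CSTR mass balance: W = Q·C + k·V·C, so C = W/(Q + kV).
Q + kV = 3.314e+07 + 26·276000 = 4.031e+07 m³/yr.
C = 102000/4.031e+07 = 0.00253 kg/m³ = 2.53 mg/L.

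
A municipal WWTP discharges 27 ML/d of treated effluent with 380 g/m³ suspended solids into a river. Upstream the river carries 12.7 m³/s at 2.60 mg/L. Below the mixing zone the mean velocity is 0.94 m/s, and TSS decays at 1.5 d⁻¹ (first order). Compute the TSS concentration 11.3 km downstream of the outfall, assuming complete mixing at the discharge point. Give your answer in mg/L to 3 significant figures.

27 ML/d = 0.3125 m³/s.
After complete mixing, C₀ = (0.3125·380 + 12.7·2.6) / 13.01 = 11.66 mg/L.
Travel time t = 1.13e+04 m / 0.94 m/s = 1.202e+04 s = 0.1391 d.
C = 11.66·exp(−1.5·0.1391) = 11.66·0.8116 = 9.466 mg/L.

9.47 mg/L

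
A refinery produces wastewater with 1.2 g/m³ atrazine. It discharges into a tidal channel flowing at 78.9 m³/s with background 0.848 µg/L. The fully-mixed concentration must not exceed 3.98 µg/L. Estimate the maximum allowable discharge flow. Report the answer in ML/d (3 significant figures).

0.848 µg/L = 0.000848 mg/L.
3.98 µg/L = 0.00398 mg/L.
Mass balance at complete mixing: C_std·(Q_w + Q_r) = Q_w·C_e + Q_r·C_b.
Rearranging, Q_w = Q_r·(C_std − C_b)/(C_e − C_std) = 78.9·(0.00398 − 0.000848) / (1.2 − 0.00398) = 0.2066 m³/s.
= 17.85 ML/d.

17.9 ML/d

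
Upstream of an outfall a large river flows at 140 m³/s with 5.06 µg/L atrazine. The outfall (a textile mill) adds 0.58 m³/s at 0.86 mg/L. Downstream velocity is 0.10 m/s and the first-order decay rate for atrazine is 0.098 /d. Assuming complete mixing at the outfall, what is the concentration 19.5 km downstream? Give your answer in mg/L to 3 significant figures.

5.06 µg/L = 0.00506 mg/L.
After complete mixing, C₀ = (0.58·0.86 + 140·0.00506) / 140.6 = 0.008587 mg/L.
Travel time t = 1.95e+04 m / 0.10 m/s = 1.95e+05 s = 2.257 d.
C = 0.008587·exp(−0.098·2.257) = 0.008587·0.8016 = 0.006883 mg/L.

0.00688 mg/L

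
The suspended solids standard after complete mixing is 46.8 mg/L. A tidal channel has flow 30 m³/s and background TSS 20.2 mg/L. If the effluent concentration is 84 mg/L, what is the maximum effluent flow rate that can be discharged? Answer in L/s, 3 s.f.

21500 L/s

Mass balance at complete mixing: C_std·(Q_w + Q_r) = Q_w·C_e + Q_r·C_b.
Rearranging, Q_w = Q_r·(C_std − C_b)/(C_e − C_std) = 30·(46.8 − 20.2) / (84 − 46.8) = 21.45 m³/s.
= 2.145e+04 L/s.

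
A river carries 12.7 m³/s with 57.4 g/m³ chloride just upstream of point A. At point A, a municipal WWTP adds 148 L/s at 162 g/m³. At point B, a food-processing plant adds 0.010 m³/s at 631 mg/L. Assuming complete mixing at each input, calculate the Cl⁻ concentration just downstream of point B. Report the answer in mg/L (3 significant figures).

59.1 mg/L

148 L/s = 0.148 m³/s.
After input A: C = (12.7·57.4 + 0.148·162) / 12.85 = 58.6 mg/L.
After input B: C = (12.85·58.6 + 0.01·631) / 12.86 = 59.05 mg/L.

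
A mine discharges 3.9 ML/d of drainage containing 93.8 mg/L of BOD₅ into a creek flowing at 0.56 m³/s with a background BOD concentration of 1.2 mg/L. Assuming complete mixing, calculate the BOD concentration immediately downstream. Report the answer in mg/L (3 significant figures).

3.9 ML/d = 0.04514 m³/s.
Conservation of mass across the mixing zone: C = (0.04514·93.8 + 0.56·1.2) / (0.04514 + 0.56) = 4.906/0.6051 = 8.107 mg/L.

8.11 mg/L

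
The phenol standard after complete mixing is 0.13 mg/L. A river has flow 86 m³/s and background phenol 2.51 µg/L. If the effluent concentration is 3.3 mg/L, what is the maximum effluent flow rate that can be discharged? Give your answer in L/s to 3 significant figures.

3460 L/s

2.51 µg/L = 0.00251 mg/L.
Mass balance at complete mixing: C_std·(Q_w + Q_r) = Q_w·C_e + Q_r·C_b.
Rearranging, Q_w = Q_r·(C_std − C_b)/(C_e − C_std) = 86·(0.13 − 0.00251) / (3.3 − 0.13) = 3.459 m³/s.
= 3459 L/s.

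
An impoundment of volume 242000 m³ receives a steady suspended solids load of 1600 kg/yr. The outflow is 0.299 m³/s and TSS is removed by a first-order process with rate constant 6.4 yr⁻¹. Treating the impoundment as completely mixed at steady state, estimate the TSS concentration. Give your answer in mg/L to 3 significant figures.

0.146 mg/L

Outflow Q = 0.299 m³/s × 3.156e+07 s/yr = 9.436e+06 m³/yr.
Steady-state CSTR mass balance: W = Q·C + k·V·C, so C = W/(Q + kV).
Q + kV = 9.436e+06 + 6.4·242000 = 1.098e+07 m³/yr.
C = 1600/1.098e+07 = 0.0001457 kg/m³ = 0.1457 mg/L.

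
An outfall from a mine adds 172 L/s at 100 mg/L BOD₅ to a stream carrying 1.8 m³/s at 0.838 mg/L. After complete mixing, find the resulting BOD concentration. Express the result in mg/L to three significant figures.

9.49 mg/L

172 L/s = 0.172 m³/s.
Flow-weighted mixing gives C = (0.172·100 + 1.8·0.838) / (0.172 + 1.8) = 18.71/1.972 = 9.487 mg/L.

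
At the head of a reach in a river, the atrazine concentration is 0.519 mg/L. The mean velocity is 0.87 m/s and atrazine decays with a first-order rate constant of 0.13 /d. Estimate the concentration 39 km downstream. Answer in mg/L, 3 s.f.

Travel time t = 39 km / 0.87 m/s = 3.9e+04/0.87 = 4.483e+04 s = 0.5188 d.
First-order decay: C = 0.519·exp(−0.13·0.5188) = 0.519·0.9348 = 0.4851 mg/L.

0.485 mg/L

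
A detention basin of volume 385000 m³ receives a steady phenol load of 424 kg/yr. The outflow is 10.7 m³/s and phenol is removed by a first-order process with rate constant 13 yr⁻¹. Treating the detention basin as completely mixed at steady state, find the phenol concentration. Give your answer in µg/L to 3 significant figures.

1.24 µg/L

Outflow Q = 10.7 m³/s × 3.156e+07 s/yr = 3.377e+08 m³/yr.
Steady-state CSTR mass balance: W = Q·C + k·V·C, so C = W/(Q + kV).
Q + kV = 3.377e+08 + 13·385000 = 3.427e+08 m³/yr.
C = 424/3.427e+08 = 1.237e-06 kg/m³ = 0.001237 mg/L = 1.237 µg/L.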